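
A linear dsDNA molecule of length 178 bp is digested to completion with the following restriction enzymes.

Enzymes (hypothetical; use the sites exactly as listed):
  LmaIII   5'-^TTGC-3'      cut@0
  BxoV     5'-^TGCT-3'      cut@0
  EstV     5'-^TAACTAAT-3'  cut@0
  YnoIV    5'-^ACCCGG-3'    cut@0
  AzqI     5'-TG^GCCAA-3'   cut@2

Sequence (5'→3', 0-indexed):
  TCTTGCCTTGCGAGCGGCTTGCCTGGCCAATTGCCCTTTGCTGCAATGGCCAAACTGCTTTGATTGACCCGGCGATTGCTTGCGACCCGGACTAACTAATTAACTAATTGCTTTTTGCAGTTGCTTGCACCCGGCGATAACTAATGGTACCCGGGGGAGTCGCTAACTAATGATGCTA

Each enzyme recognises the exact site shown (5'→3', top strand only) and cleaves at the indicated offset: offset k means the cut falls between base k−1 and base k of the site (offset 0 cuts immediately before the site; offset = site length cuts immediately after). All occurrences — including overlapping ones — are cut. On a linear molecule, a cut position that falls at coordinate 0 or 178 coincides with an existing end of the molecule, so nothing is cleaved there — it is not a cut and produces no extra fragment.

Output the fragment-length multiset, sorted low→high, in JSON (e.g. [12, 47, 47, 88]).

[1,1,1,1,2,3,3,4,5,5,5,5,6,6,7,7,7,7,8,8,9,9,10,10,11,11,11,15]

Scan for sites:
  LmaIII (TTGC, off=0): starts [2, 7, 18, 30, 37, 75, 79, 107, 114, 120, 124] → cuts [2, 7, 18, 30, 37, 75, 79, 107, 114, 120, 124]
  BxoV (TGCT, off=0): starts [38, 55, 76, 108, 121, 173] → cuts [38, 55, 76, 108, 121, 173]
  EstV (TAACTAAT, off=0): starts [92, 100, 137, 163] → cuts [92, 100, 137, 163]
  YnoIV (ACCCGG, off=0): starts [66, 84, 128, 148] → cuts [66, 84, 128, 148]
  AzqI (TGGCCAA, off=2): starts [23, 46] → cuts [25, 48]

All cut coordinates (distinct, sorted): [2, 7, 18, 25, 30, 37, 38, 48, 55, 66, 75, 76, 79, 84, 92, 100, 107, 108, 114, 120, 121, 124, 128, 137, 148, 163, 173]

Fragment lengths:
  [0,2): 2 bp
  [2,7): 5 bp
  [7,18): 11 bp
  [18,25): 7 bp
  [25,30): 5 bp
  [30,37): 7 bp
  [37,38): 1 bp
  [38,48): 10 bp
  [48,55): 7 bp
  [55,66): 11 bp
  [66,75): 9 bp
  [75,76): 1 bp
  [76,79): 3 bp
  [79,84): 5 bp
  [84,92): 8 bp
  [92,100): 8 bp
  [100,107): 7 bp
  [107,108): 1 bp
  [108,114): 6 bp
  [114,120): 6 bp
  [120,121): 1 bp
  [121,124): 3 bp
  [124,128): 4 bp
  [128,137): 9 bp
  [137,148): 11 bp
  [148,163): 15 bp
  [163,173): 10 bp
  [173,178): 5 bp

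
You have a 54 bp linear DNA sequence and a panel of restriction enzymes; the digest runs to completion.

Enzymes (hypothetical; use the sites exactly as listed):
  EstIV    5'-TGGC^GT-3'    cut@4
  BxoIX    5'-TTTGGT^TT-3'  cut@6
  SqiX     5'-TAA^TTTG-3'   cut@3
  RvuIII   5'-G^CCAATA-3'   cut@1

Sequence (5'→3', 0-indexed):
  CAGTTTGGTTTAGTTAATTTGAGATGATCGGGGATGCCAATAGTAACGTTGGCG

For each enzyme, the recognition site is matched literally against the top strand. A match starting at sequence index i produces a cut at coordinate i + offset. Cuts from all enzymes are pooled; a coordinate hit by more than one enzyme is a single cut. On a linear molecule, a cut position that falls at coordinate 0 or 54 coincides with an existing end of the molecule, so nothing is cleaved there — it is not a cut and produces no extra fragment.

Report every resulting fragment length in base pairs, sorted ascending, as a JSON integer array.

Scan for sites:
  EstIV (TGGCGT, off=4): no sites
  BxoIX (TTTGGTTT, off=6): starts [3] → cuts [9]
  SqiX (TAATTTG, off=3): starts [14] → cuts [17]
  RvuIII (GCCAATA, off=1): starts [35] → cuts [36]

All cut coordinates (distinct, sorted): [9, 17, 36]

Fragment lengths:
  [0,9): 9 bp
  [9,17): 8 bp
  [17,36): 19 bp
  [36,54): 18 bp

[8,9,18,19]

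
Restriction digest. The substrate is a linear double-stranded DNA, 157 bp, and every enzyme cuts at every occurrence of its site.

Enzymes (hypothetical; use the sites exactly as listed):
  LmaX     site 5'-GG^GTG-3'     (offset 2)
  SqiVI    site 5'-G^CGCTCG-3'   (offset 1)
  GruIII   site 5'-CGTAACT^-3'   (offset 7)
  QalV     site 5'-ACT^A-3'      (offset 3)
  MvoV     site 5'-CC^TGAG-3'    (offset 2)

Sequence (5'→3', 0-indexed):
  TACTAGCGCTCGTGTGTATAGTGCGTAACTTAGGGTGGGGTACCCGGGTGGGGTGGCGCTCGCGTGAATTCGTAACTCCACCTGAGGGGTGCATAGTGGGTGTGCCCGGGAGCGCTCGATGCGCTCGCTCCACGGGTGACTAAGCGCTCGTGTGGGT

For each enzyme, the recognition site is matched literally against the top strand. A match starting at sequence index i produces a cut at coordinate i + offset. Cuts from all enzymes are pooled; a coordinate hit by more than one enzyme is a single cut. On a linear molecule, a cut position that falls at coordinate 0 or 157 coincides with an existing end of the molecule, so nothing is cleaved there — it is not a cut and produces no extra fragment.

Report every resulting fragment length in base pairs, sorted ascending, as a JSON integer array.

Site scan:
  LmaX GGGTG/2: at [32, 45, 50, 86, 97, 133] ⇒ [34, 47, 52, 88, 99, 135]
  SqiVI GCGCTCG/1: at [5, 55, 111, 120, 143] ⇒ [6, 56, 112, 121, 144]
  GruIII CGTAACT/7: at [23, 70] ⇒ [30, 77]
  QalV ACTA/3: at [1, 138] ⇒ [4, 141]
  MvoV CCTGAG/2: at [80] ⇒ [82]

Pooled cuts: [4, 6, 30, 34, 47, 52, 56, 77, 82, 88, 99, 112, 121, 135, 141, 144]

Fragments:
  [0,4): 4 bp
  [4,6): 2 bp
  [6,30): 24 bp
  [30,34): 4 bp
  [34,47): 13 bp
  [47,52): 5 bp
  [52,56): 4 bp
  [56,77): 21 bp
  [77,82): 5 bp
  [82,88): 6 bp
  [88,99): 11 bp
  [99,112): 13 bp
  [112,121): 9 bp
  [121,135): 14 bp
  [135,141): 6 bp
  [141,144): 3 bp
  [144,157): 13 bp

[2,3,4,4,4,5,5,6,6,9,11,13,13,13,14,21,24]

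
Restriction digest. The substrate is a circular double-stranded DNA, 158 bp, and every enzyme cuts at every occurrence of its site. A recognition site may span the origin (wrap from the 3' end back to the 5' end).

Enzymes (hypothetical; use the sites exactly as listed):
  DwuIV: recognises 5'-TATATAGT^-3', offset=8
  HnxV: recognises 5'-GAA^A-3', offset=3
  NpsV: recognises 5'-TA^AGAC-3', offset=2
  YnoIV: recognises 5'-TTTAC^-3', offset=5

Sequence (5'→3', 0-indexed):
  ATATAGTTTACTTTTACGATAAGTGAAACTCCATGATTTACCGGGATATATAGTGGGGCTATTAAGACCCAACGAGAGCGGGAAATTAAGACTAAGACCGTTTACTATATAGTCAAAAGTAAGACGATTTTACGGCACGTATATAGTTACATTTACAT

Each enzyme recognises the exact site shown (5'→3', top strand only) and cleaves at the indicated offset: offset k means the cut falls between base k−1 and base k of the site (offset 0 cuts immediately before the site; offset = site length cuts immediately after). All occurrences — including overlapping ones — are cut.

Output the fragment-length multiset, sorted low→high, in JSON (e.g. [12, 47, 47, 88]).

Site scan:
  DwuIV (TATATAGT, off=8): starts [46, 105, 139, 157] → cuts [7, 54, 113, 147]
  HnxV (GAAA, off=3): starts [24, 81] → cuts [27, 84]
  NpsV (TAAGAC, off=2): starts [62, 86, 92, 119] → cuts [64, 88, 94, 121]
  YnoIV (TTTAC, off=5): starts [6, 12, 36, 100, 128, 151] → cuts [11, 17, 41, 105, 133, 156]

All cut coordinates (distinct, sorted): [7, 11, 17, 27, 41, 54, 64, 84, 88, 94, 105, 113, 121, 133, 147, 156]

Fragment lengths:
  7→11: 4 bp
  11→17: 6 bp
  17→27: 10 bp
  27→41: 14 bp
  41→54: 13 bp
  54→64: 10 bp
  64→84: 20 bp
  84→88: 4 bp
  88→94: 6 bp
  94→105: 11 bp
  105→113: 8 bp
  113→121: 8 bp
  121→133: 12 bp
  133→147: 14 bp
  147→156: 9 bp
  156→7 (wrap): 158-156+7 = 9 bp

[4,4,6,6,8,8,9,9,10,10,11,12,13,14,14,20]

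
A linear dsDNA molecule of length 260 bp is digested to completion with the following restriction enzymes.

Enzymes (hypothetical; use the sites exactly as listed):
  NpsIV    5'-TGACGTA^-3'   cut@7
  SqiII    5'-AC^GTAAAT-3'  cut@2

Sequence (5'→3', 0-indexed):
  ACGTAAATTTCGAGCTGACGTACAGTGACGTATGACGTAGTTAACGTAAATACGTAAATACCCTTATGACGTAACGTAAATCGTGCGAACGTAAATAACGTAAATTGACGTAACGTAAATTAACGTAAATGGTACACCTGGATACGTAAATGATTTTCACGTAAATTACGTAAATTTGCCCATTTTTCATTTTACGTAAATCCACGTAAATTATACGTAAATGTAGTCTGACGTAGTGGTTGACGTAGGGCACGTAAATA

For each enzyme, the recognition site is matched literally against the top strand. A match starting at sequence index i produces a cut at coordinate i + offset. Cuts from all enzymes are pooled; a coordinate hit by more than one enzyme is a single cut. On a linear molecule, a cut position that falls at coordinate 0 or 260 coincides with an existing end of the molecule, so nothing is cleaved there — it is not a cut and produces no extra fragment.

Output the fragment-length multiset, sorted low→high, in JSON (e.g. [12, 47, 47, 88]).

[2,2,2,6,6,7,7,8,9,9,10,10,10,11,12,13,15,15,19,20,20,21,26]

Site scan:
  NpsIV (TGACGTA, off=7): starts [15, 25, 32, 66, 105, 228, 240] → cuts [22, 32, 39, 73, 112, 235, 247]
  SqiII (ACGTAAAT, off=2): starts [0, 43, 51, 73, 88, 97, 112, 122, 143, 158, 167, 193, 203, 214, 251] → cuts [2, 45, 53, 75, 90, 99, 114, 124, 145, 160, 169, 195, 205, 216, 253]

Pooled cuts: [2, 22, 32, 39, 45, 53, 73, 75, 90, 99, 112, 114, 124, 145, 160, 169, 195, 205, 216, 235, 247, 253]

Fragment lengths:
  [0,2): 2 bp
  [2,22): 20 bp
  [22,32): 10 bp
  [32,39): 7 bp
  [39,45): 6 bp
  [45,53): 8 bp
  [53,73): 20 bp
  [73,75): 2 bp
  [75,90): 15 bp
  [90,99): 9 bp
  [99,112): 13 bp
  [112,114): 2 bp
  [114,124): 10 bp
  [124,145): 21 bp
  [145,160): 15 bp
  [160,169): 9 bp
  [169,195): 26 bp
  [195,205): 10 bp
  [205,216): 11 bp
  [216,235): 19 bp
  [235,247): 12 bp
  [247,253): 6 bp
  [253,260): 7 bp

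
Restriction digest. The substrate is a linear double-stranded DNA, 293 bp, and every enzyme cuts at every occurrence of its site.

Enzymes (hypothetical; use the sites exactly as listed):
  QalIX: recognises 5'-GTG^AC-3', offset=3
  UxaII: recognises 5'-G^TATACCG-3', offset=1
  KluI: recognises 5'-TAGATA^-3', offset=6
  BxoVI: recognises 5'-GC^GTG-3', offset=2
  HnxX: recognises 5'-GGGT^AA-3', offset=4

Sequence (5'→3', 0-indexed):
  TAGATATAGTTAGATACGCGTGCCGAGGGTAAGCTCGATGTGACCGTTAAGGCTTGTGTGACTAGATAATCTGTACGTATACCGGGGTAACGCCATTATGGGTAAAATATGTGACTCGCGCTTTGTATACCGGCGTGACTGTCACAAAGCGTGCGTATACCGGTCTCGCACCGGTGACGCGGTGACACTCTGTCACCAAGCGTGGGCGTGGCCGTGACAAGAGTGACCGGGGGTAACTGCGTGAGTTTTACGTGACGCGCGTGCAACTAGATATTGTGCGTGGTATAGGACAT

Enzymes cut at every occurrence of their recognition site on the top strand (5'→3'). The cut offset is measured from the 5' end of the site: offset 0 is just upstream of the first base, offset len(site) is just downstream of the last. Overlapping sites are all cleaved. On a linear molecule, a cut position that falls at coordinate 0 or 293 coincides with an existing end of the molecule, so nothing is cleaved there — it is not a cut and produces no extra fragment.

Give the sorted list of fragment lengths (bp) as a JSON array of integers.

[3,3,5,6,6,6,6,6,8,8,9,9,9,9,9,10,10,11,11,12,12,13,13,14,14,15,17,18,21]

Site scan:
  QalIX GTGAC/3: at [39, 57, 110, 134, 173, 181, 213, 222, 251] ⇒ [42, 60, 113, 137, 176, 184, 216, 225, 254]
  UxaII GTATACCG/1: at [76, 124, 154] ⇒ [77, 125, 155]
  KluI TAGATA/6: at [0, 10, 62, 267] ⇒ [6, 16, 68, 273]
  BxoVI GCGTG/2: at [17, 132, 148, 199, 205, 238, 258, 277] ⇒ [19, 134, 150, 201, 207, 240, 260, 279]
  HnxX GGGTAA/4: at [26, 84, 99, 230] ⇒ [30, 88, 103, 234]

Pooled cuts: [6, 16, 19, 30, 42, 60, 68, 77, 88, 103, 113, 125, 134, 137, 150, 155, 176, 184, 201, 207, 216, 225, 234, 240, 254, 260, 273, 279]

Fragment lengths:
  [0,6): 6 bp
  [6,16): 10 bp
  [16,19): 3 bp
  [19,30): 11 bp
  [30,42): 12 bp
  [42,60): 18 bp
  [60,68): 8 bp
  [68,77): 9 bp
  [77,88): 11 bp
  [88,103): 15 bp
  [103,113): 10 bp
  [113,125): 12 bp
  [125,134): 9 bp
  [134,137): 3 bp
  [137,150): 13 bp
  [150,155): 5 bp
  [155,176): 21 bp
  [176,184): 8 bp
  [184,201): 17 bp
  [201,207): 6 bp
  [207,216): 9 bp
  [216,225): 9 bp
  [225,234): 9 bp
  [234,240): 6 bp
  [240,254): 14 bp
  [254,260): 6 bp
  [260,273): 13 bp
  [273,279): 6 bp
  [279,293): 14 bp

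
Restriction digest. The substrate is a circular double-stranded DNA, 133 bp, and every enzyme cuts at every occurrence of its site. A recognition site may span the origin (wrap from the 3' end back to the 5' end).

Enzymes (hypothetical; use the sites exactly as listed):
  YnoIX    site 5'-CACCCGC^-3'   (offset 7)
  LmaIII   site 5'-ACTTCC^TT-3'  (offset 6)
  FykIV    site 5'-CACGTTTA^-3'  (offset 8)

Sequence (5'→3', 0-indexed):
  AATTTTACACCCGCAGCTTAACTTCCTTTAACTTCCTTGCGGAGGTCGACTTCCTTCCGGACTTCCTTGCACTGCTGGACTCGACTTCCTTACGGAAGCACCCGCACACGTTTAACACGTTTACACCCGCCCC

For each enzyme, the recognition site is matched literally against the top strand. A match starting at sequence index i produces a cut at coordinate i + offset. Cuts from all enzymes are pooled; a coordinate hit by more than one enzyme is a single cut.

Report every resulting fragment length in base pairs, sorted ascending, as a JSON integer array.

Site scan:
  YnoIX (CACCCGC, off=7): starts [7, 98, 123] → cuts [14, 105, 130]
  LmaIII (ACTTCCTT, off=6): starts [20, 30, 48, 60, 83] → cuts [26, 36, 54, 66, 89]
  FykIV (CACGTTTA, off=8): starts [106, 115] → cuts [114, 123]

All cut coordinates (distinct, sorted): [14, 26, 36, 54, 66, 89, 105, 114, 123, 130]

Fragments:
  14→26: 12 bp
  26→36: 10 bp
  36→54: 18 bp
  54→66: 12 bp
  66→89: 23 bp
  89→105: 16 bp
  105→114: 9 bp
  114→123: 9 bp
  123→130: 7 bp
  130→14 (wrap): 133-130+14 = 17 bp

[7,9,9,10,12,12,16,17,18,23]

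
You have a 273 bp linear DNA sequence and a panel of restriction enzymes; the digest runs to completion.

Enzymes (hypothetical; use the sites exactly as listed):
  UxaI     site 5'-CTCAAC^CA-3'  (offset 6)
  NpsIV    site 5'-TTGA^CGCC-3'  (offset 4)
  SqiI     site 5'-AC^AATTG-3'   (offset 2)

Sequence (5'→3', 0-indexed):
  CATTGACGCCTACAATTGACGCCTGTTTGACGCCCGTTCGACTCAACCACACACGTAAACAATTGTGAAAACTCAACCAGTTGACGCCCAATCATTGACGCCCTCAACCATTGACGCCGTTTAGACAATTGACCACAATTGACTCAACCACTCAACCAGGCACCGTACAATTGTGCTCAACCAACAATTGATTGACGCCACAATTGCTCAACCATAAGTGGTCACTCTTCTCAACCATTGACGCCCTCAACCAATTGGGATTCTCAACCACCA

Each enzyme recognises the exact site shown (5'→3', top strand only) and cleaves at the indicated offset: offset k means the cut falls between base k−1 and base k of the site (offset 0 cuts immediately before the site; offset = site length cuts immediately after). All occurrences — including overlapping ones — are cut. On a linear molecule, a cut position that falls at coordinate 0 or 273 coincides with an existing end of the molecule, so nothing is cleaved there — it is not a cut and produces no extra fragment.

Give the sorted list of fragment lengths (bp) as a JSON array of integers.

Per-enzyme occurrences:
  UxaI CTCAACCA/6: at [41, 71, 102, 142, 150, 175, 206, 229, 245, 262] ⇒ [47, 77, 108, 148, 156, 181, 212, 235, 251, 268]
  NpsIV TTGACGCC/4: at [2, 15, 26, 80, 94, 110, 191, 237] ⇒ [6, 19, 30, 84, 98, 114, 195, 241]
  SqiI ACAATTG/2: at [11, 58, 124, 134, 166, 183, 199] ⇒ [13, 60, 126, 136, 168, 185, 201]

Pooled cuts: [6, 13, 19, 30, 47, 60, 77, 84, 98, 108, 114, 126, 136, 148, 156, 168, 181, 185, 195, 201, 212, 235, 241, 251, 268]

Fragments:
  [0,6): 6 bp
  [6,13): 7 bp
  [13,19): 6 bp
  [19,30): 11 bp
  [30,47): 17 bp
  [47,60): 13 bp
  [60,77): 17 bp
  [77,84): 7 bp
  [84,98): 14 bp
  [98,108): 10 bp
  [108,114): 6 bp
  [114,126): 12 bp
  [126,136): 10 bp
  [136,148): 12 bp
  [148,156): 8 bp
  [156,168): 12 bp
  [168,181): 13 bp
  [181,185): 4 bp
  [185,195): 10 bp
  [195,201): 6 bp
  [201,212): 11 bp
  [212,235): 23 bp
  [235,241): 6 bp
  [241,251): 10 bp
  [251,268): 17 bp
  [268,273): 5 bp

[4,5,6,6,6,6,6,7,7,8,10,10,10,10,11,11,12,12,12,13,13,14,17,17,17,23]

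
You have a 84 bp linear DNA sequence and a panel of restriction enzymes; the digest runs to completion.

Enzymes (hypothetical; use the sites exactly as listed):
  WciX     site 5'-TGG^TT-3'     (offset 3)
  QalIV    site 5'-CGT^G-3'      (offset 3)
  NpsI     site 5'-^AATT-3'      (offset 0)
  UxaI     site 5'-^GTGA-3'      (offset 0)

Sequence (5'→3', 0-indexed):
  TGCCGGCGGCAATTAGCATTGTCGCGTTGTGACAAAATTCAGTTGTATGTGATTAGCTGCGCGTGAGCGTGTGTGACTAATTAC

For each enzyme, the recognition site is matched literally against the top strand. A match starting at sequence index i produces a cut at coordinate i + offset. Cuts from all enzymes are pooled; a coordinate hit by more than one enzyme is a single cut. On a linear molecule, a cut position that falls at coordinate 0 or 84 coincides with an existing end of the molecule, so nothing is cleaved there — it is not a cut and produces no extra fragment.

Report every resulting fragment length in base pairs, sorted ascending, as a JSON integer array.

[2,2,6,6,6,7,10,13,14,18]

Scan for sites:
  WciX (TGGTT, off=3): no sites
  QalIV (CGTG, off=3): starts [61, 67] → cuts [64, 70]
  NpsI (AATT, off=0): starts [10, 35, 78] → cuts [10, 35, 78]
  UxaI (GTGA, off=0): starts [28, 48, 62, 72] → cuts [28, 48, 62, 72]

Pooled cuts: [10, 28, 35, 48, 62, 64, 70, 72, 78]

Fragment lengths:
  [0,10): 10 bp
  [10,28): 18 bp
  [28,35): 7 bp
  [35,48): 13 bp
  [48,62): 14 bp
  [62,64): 2 bp
  [64,70): 6 bp
  [70,72): 2 bp
  [72,78): 6 bp
  [78,84): 6 bp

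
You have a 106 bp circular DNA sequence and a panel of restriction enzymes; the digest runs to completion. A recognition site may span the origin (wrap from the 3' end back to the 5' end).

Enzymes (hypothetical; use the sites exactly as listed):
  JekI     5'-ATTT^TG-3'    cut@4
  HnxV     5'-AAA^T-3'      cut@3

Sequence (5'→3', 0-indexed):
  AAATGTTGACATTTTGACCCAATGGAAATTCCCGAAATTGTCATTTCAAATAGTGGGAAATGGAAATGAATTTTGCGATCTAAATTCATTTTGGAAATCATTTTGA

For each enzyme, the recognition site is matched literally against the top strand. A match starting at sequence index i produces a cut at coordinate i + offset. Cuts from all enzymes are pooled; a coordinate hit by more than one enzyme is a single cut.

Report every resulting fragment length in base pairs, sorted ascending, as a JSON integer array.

[6,6,6,6,7,7,9,10,11,11,13,14]

Per-enzyme occurrences:
  JekI (ATTTTG, off=4): starts [10, 69, 87, 99] → cuts [14, 73, 91, 103]
  HnxV (AAAT, off=3): starts [0, 25, 34, 47, 57, 63, 81, 94] → cuts [3, 28, 37, 50, 60, 66, 84, 97]

Pooled cuts: [3, 14, 28, 37, 50, 60, 66, 73, 84, 91, 97, 103]

Fragment lengths:
  3→14: 11 bp
  14→28: 14 bp
  28→37: 9 bp
  37→50: 13 bp
  50→60: 10 bp
  60→66: 6 bp
  66→73: 7 bp
  73→84: 11 bp
  84→91: 7 bp
  91→97: 6 bp
  97→103: 6 bp
  103→3 (wrap): 106-103+3 = 6 bp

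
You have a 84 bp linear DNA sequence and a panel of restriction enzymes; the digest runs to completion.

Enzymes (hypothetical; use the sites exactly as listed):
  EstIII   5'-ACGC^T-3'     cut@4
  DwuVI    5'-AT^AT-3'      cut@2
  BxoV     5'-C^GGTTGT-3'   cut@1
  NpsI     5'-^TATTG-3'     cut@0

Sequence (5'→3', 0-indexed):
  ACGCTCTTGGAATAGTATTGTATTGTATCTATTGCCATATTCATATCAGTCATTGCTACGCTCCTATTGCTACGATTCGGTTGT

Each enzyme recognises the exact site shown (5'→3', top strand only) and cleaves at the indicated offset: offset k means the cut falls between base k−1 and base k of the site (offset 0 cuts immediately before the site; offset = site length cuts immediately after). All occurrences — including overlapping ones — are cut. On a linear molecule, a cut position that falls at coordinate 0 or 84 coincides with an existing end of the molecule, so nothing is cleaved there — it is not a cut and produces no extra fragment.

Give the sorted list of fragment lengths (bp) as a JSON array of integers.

[3,4,5,6,6,9,9,11,14,17]

Per-enzyme occurrences:
  EstIII ACGCT/4: at [0, 57] ⇒ [4, 61]
  DwuVI ATAT/2: at [36, 42] ⇒ [38, 44]
  BxoV CGGTTGT/1: at [77] ⇒ [78]
  NpsI TATTG/0: at [15, 20, 29, 64] ⇒ [15, 20, 29, 64]

Pooled cuts: [4, 15, 20, 29, 38, 44, 61, 64, 78]

Fragment lengths:
  [0,4): 4 bp
  [4,15): 11 bp
  [15,20): 5 bp
  [20,29): 9 bp
  [29,38): 9 bp
  [38,44): 6 bp
  [44,61): 17 bp
  [61,64): 3 bp
  [64,78): 14 bp
  [78,84): 6 bp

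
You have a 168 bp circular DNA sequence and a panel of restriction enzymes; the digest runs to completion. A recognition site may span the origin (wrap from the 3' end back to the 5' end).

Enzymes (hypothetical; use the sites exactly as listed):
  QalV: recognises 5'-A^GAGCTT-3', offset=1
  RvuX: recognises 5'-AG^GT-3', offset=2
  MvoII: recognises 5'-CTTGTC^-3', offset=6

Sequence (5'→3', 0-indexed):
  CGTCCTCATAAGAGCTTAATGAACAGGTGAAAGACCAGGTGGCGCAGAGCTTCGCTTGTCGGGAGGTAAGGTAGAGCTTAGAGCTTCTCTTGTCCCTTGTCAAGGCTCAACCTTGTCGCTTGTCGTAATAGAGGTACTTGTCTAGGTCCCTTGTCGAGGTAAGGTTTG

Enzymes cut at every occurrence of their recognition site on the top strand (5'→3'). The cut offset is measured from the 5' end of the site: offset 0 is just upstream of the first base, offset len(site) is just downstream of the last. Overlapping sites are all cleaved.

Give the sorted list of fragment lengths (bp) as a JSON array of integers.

Scan for sites:
  QalV (AGAGCTT, off=1): starts [10, 45, 72, 79] → cuts [11, 46, 73, 80]
  RvuX (AGGT, off=2): starts [24, 36, 63, 68, 131, 143, 156, 161] → cuts [26, 38, 65, 70, 133, 145, 158, 163]
  MvoII (CTTGTC, off=6): starts [54, 88, 95, 111, 118, 136, 149] → cuts [60, 94, 101, 117, 124, 142, 155]

All cut coordinates (distinct, sorted): [11, 26, 38, 46, 60, 65, 70, 73, 80, 94, 101, 117, 124, 133, 142, 145, 155, 158, 163]

Fragment lengths:
  11→26: 15 bp
  26→38: 12 bp
  38→46: 8 bp
  46→60: 14 bp
  60→65: 5 bp
  65→70: 5 bp
  70→73: 3 bp
  73→80: 7 bp
  80→94: 14 bp
  94→101: 7 bp
  101→117: 16 bp
  117→124: 7 bp
  124→133: 9 bp
  133→142: 9 bp
  142→145: 3 bp
  145→155: 10 bp
  155→158: 3 bp
  158→163: 5 bp
  163→11 (wrap): 168-163+11 = 16 bp

[3,3,3,5,5,5,7,7,7,8,9,9,10,12,14,14,15,16,16]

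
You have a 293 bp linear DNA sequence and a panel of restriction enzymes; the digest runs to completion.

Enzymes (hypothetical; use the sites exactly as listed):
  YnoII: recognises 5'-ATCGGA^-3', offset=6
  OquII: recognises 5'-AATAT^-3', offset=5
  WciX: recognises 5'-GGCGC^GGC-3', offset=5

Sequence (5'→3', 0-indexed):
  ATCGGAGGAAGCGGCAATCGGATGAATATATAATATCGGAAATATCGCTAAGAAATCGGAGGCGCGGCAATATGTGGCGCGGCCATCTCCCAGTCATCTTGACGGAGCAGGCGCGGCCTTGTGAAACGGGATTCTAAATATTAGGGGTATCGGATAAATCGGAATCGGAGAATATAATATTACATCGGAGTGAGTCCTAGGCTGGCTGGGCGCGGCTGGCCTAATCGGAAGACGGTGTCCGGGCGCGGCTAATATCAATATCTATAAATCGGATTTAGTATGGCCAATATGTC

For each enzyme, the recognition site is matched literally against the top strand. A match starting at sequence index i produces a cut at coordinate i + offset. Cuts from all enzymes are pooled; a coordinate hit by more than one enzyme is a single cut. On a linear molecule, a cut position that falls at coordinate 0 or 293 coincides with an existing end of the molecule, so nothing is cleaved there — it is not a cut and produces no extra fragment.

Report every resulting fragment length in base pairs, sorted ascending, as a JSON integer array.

Scan for sites:
  YnoII (ATCGGA, off=6): starts [0, 16, 34, 54, 148, 157, 163, 183, 223, 267] → cuts [6, 22, 40, 60, 154, 163, 169, 189, 229, 273]
  OquII (AATAT, off=5): starts [24, 31, 40, 68, 136, 170, 175, 250, 256, 285] → cuts [29, 36, 45, 73, 141, 175, 180, 255, 261, 290]
  WciX (GGCGCGGC, off=5): starts [60, 75, 109, 208, 241] → cuts [65, 80, 114, 213, 246]

All cut coordinates (distinct, sorted): [6, 22, 29, 36, 40, 45, 60, 65, 73, 80, 114, 141, 154, 163, 169, 175, 180, 189, 213, 229, 246, 255, 261, 273, 290]

Fragments:
  [0,6): 6 bp
  [6,22): 16 bp
  [22,29): 7 bp
  [29,36): 7 bp
  [36,40): 4 bp
  [40,45): 5 bp
  [45,60): 15 bp
  [60,65): 5 bp
  [65,73): 8 bp
  [73,80): 7 bp
  [80,114): 34 bp
  [114,141): 27 bp
  [141,154): 13 bp
  [154,163): 9 bp
  [163,169): 6 bp
  [169,175): 6 bp
  [175,180): 5 bp
  [180,189): 9 bp
  [189,213): 24 bp
  [213,229): 16 bp
  [229,246): 17 bp
  [246,255): 9 bp
  [255,261): 6 bp
  [261,273): 12 bp
  [273,290): 17 bp
  [290,293): 3 bp

[3,4,5,5,5,6,6,6,6,7,7,7,8,9,9,9,12,13,15,16,16,17,17,24,27,34]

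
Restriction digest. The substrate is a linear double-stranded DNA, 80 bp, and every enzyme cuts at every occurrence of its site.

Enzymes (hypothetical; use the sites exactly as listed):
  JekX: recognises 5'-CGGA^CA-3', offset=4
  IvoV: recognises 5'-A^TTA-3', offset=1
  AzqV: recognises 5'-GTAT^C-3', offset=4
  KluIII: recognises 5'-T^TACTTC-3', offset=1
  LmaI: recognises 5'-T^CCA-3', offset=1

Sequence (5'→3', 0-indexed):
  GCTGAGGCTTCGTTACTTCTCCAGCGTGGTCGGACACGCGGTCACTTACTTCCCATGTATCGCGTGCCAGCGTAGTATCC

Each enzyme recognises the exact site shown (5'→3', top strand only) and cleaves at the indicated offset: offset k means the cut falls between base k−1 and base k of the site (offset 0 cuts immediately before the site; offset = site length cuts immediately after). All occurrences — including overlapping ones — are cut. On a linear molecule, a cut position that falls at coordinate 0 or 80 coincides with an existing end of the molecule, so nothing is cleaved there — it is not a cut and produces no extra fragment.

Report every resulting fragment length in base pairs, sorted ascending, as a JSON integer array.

Scan for sites:
  JekX CGGACA/4: at [30] ⇒ [34]
  IvoV (ATTA, off=1): no sites
  AzqV GTATC/4: at [56, 74] ⇒ [60, 78]
  KluIII TTACTTC/1: at [12, 45] ⇒ [13, 46]
  LmaI TCCA/1: at [19] ⇒ [20]

All cut coordinates (distinct, sorted): [13, 20, 34, 46, 60, 78]

Fragment lengths:
  [0,13): 13 bp
  [13,20): 7 bp
  [20,34): 14 bp
  [34,46): 12 bp
  [46,60): 14 bp
  [60,78): 18 bp
  [78,80): 2 bp

[2,7,12,13,14,14,18]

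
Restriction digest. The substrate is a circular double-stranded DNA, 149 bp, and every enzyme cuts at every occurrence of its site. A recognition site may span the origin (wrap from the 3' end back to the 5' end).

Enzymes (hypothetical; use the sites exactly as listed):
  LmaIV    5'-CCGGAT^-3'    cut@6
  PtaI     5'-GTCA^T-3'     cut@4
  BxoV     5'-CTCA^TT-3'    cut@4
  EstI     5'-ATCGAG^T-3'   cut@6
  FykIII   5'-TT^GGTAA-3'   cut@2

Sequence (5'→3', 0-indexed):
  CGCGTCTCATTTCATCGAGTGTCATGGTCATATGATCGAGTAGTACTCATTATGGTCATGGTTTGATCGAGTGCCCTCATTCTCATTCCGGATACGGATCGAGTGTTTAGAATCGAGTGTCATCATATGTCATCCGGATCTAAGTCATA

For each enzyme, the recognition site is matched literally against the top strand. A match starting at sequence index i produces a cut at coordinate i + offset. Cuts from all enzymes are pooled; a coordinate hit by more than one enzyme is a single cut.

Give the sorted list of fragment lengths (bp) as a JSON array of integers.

[5,5,6,6,7,8,8,8,9,9,10,10,10,10,11,13,14]

Per-enzyme occurrences:
  LmaIV CCGGAT/6: at [87, 133] ⇒ [93, 139]
  PtaI GTCAT/4: at [20, 26, 54, 118, 128, 143] ⇒ [24, 30, 58, 122, 132, 147]
  BxoV CTCATT/4: at [5, 45, 75, 81] ⇒ [9, 49, 79, 85]
  EstI ATCGAGT/6: at [13, 34, 65, 97, 111] ⇒ [19, 40, 71, 103, 117]
  FykIII (TTGGTAA, off=2): no sites

Pooled cuts: [9, 19, 24, 30, 40, 49, 58, 71, 79, 85, 93, 103, 117, 122, 132, 139, 147]

Fragments:
  9→19: 10 bp
  19→24: 5 bp
  24→30: 6 bp
  30→40: 10 bp
  40→49: 9 bp
  49→58: 9 bp
  58→71: 13 bp
  71→79: 8 bp
  79→85: 6 bp
  85→93: 8 bp
  93→103: 10 bp
  103→117: 14 bp
  117→122: 5 bp
  122→132: 10 bp
  132→139: 7 bp
  139→147: 8 bp
  147→9 (wrap): 149-147+9 = 11 bp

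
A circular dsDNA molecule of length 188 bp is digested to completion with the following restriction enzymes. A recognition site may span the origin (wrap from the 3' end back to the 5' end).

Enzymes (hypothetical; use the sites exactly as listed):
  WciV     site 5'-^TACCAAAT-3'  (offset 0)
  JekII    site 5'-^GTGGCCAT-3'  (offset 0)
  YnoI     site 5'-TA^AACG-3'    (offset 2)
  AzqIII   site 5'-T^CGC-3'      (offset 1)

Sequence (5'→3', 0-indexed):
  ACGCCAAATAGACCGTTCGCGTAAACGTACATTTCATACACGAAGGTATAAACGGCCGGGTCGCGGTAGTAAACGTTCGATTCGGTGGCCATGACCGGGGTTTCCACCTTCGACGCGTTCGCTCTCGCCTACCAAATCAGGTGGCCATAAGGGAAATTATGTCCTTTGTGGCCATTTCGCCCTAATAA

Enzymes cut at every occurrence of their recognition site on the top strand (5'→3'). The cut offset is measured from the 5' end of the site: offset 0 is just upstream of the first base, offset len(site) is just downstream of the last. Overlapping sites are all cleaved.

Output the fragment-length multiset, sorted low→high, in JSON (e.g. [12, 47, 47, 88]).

[4,6,6,10,10,10,11,11,13,18,27,27,35]

Scan for sites:
  WciV (TACCAAAT, off=0): starts [129] → cuts [129]
  JekII (GTGGCCAT, off=0): starts [84, 140, 167] → cuts [84, 140, 167]
  YnoI (TAAACG, off=2): starts [21, 48, 69, 185] → cuts [23, 50, 71, 187]
  AzqIII (TCGC, off=1): starts [16, 60, 118, 124, 176] → cuts [17, 61, 119, 125, 177]

All cut coordinates (distinct, sorted): [17, 23, 50, 61, 71, 84, 119, 125, 129, 140, 167, 177, 187]

Fragments:
  17→23: 6 bp
  23→50: 27 bp
  50→61: 11 bp
  61→71: 10 bp
  71→84: 13 bp
  84→119: 35 bp
  119→125: 6 bp
  125→129: 4 bp
  129→140: 11 bp
  140→167: 27 bp
  167→177: 10 bp
  177→187: 10 bp
  187→17 (wrap): 188-187+17 = 18 bp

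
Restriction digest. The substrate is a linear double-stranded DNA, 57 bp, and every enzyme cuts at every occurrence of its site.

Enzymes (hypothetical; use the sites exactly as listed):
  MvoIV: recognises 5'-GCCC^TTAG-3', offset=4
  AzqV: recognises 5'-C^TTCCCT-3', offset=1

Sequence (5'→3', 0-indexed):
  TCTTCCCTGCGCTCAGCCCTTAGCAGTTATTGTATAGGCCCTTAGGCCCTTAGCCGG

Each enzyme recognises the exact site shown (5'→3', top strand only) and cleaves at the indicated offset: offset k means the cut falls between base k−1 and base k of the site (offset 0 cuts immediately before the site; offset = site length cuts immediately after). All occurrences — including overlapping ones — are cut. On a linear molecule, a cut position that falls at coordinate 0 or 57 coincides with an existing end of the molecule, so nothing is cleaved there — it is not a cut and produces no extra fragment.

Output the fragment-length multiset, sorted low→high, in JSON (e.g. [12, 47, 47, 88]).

Per-enzyme occurrences:
  MvoIV GCCCTTAG/4: at [15, 37, 45] ⇒ [19, 41, 49]
  AzqV CTTCCCT/1: at [1] ⇒ [2]

All cut coordinates (distinct, sorted): [2, 19, 41, 49]

Fragments:
  [0,2): 2 bp
  [2,19): 17 bp
  [19,41): 22 bp
  [41,49): 8 bp
  [49,57): 8 bp

[2,8,8,17,22]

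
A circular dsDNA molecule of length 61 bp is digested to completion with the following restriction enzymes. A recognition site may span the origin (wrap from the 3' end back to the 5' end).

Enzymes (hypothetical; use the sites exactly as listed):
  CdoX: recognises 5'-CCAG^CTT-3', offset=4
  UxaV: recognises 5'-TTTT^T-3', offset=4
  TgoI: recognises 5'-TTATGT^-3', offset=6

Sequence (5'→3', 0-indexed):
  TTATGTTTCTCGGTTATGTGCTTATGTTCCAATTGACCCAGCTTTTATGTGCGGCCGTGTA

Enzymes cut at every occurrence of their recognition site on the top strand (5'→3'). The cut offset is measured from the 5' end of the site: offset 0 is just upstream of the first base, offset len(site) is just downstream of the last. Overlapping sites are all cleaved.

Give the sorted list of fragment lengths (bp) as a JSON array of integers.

[8,9,13,14,17]

Site scan:
  CdoX (CCAGCTT, off=4): starts [37] → cuts [41]
  UxaV (TTTTT, off=4): no sites
  TgoI (TTATGT, off=6): starts [0, 13, 21, 44] → cuts [6, 19, 27, 50]

Pooled cuts: [6, 19, 27, 41, 50]

Fragment lengths:
  6→19: 13 bp
  19→27: 8 bp
  27→41: 14 bp
  41→50: 9 bp
  50→6 (wrap): 61-50+6 = 17 bp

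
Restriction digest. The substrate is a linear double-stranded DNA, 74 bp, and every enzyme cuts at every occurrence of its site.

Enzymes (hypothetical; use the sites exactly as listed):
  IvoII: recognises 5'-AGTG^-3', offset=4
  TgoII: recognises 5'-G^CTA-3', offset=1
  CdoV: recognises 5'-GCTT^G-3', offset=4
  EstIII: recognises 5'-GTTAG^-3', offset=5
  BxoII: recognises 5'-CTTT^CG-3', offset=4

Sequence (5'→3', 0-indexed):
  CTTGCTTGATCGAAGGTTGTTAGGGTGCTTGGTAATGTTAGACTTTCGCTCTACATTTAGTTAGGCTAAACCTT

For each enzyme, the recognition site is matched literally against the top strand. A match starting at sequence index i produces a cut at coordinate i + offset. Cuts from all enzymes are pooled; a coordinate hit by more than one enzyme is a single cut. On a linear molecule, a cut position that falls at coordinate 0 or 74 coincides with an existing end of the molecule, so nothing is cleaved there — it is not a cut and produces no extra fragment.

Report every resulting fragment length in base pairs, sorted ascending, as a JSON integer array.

[1,5,7,7,9,11,16,18]

Site scan:
  IvoII (AGTG, off=4): no sites
  TgoII GCTA/1: at [64] ⇒ [65]
  CdoV GCTTG/4: at [3, 26] ⇒ [7, 30]
  EstIII GTTAG/5: at [18, 36, 59] ⇒ [23, 41, 64]
  BxoII CTTTCG/4: at [42] ⇒ [46]

Pooled cuts: [7, 23, 30, 41, 46, 64, 65]

Fragment lengths:
  [0,7): 7 bp
  [7,23): 16 bp
  [23,30): 7 bp
  [30,41): 11 bp
  [41,46): 5 bp
  [46,64): 18 bp
  [64,65): 1 bp
  [65,74): 9 bp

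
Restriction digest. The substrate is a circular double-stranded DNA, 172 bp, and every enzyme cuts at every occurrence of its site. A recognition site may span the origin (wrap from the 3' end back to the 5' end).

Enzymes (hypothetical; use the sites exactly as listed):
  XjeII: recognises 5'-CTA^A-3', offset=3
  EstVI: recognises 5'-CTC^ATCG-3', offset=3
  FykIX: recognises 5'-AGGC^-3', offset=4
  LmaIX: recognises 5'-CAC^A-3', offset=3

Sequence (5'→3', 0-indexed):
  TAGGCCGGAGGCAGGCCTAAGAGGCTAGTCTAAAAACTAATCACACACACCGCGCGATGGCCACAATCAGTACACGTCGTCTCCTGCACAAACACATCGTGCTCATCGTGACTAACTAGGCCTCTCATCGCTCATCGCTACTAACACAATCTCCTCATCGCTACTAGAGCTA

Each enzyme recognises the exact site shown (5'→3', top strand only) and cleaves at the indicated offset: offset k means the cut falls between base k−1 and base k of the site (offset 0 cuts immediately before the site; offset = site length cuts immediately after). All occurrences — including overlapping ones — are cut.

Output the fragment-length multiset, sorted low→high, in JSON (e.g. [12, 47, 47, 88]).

Scan for sites:
  XjeII (CTAA, off=3): starts [16, 29, 36, 111, 140] → cuts [19, 32, 39, 114, 143]
  EstVI (CTCATCG, off=3): starts [101, 123, 130, 153] → cuts [104, 126, 133, 156]
  FykIX (AGGC, off=4): starts [1, 8, 12, 21, 117] → cuts [5, 12, 16, 25, 121]
  LmaIX (CACA, off=3): starts [41, 43, 45, 61, 86, 92, 144] → cuts [44, 46, 48, 64, 89, 95, 147]

Pooled cuts: [5, 12, 16, 19, 25, 32, 39, 44, 46, 48, 64, 89, 95, 104, 114, 121, 126, 133, 143, 147, 156]

Fragment lengths:
  5→12: 7 bp
  12→16: 4 bp
  16→19: 3 bp
  19→25: 6 bp
  25→32: 7 bp
  32→39: 7 bp
  39→44: 5 bp
  44→46: 2 bp
  46→48: 2 bp
  48→64: 16 bp
  64→89: 25 bp
  89→95: 6 bp
  95→104: 9 bp
  104→114: 10 bp
  114→121: 7 bp
  121→126: 5 bp
  126→133: 7 bp
  133→143: 10 bp
  143→147: 4 bp
  147→156: 9 bp
  156→5 (wrap): 172-156+5 = 21 bp

[2,2,3,4,4,5,5,6,6,7,7,7,7,7,9,9,10,10,16,21,25]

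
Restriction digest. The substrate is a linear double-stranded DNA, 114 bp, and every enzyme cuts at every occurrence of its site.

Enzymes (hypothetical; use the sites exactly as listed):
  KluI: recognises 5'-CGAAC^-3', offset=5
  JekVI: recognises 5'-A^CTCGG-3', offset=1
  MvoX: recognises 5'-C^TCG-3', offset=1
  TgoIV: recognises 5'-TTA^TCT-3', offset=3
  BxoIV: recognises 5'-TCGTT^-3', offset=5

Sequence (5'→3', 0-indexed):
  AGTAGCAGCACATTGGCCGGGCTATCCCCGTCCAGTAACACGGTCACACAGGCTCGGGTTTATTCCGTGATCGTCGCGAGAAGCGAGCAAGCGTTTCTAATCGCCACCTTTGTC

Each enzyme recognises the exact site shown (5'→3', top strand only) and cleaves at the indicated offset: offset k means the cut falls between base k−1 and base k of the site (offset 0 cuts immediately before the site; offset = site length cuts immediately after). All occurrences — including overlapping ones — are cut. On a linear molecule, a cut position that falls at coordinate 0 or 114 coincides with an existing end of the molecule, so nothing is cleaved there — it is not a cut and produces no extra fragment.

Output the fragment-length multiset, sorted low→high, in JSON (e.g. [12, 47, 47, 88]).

[53,61]

Scan for sites:
  KluI (CGAAC, off=5): no sites
  JekVI (ACTCGG, off=1): no sites
  MvoX (CTCG, off=1): starts [52] → cuts [53]
  TgoIV (TTATCT, off=3): no sites
  BxoIV (TCGTT, off=5): no sites

All cut coordinates (distinct, sorted): [53]

Fragments:
  [0,53): 53 bp
  [53,114): 61 bp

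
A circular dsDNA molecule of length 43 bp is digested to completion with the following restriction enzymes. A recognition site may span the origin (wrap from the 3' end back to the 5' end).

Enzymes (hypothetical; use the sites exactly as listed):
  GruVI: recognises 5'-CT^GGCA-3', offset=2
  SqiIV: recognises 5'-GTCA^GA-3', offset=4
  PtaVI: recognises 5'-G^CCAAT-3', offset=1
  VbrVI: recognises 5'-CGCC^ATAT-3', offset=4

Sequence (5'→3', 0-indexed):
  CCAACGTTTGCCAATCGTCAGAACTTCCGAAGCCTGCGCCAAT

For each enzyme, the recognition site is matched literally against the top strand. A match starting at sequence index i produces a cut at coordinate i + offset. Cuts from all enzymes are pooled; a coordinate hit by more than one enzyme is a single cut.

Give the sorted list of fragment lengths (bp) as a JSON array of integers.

[10,15,18]

Site scan:
  GruVI (CTGGCA, off=2): no sites
  SqiIV (GTCAGA, off=4): starts [16] → cuts [20]
  PtaVI (GCCAAT, off=1): starts [9, 37] → cuts [10, 38]
  VbrVI (CGCCATAT, off=4): no sites

All cut coordinates (distinct, sorted): [10, 20, 38]

Fragments:
  10→20: 10 bp
  20→38: 18 bp
  38→10 (wrap): 43-38+10 = 15 bp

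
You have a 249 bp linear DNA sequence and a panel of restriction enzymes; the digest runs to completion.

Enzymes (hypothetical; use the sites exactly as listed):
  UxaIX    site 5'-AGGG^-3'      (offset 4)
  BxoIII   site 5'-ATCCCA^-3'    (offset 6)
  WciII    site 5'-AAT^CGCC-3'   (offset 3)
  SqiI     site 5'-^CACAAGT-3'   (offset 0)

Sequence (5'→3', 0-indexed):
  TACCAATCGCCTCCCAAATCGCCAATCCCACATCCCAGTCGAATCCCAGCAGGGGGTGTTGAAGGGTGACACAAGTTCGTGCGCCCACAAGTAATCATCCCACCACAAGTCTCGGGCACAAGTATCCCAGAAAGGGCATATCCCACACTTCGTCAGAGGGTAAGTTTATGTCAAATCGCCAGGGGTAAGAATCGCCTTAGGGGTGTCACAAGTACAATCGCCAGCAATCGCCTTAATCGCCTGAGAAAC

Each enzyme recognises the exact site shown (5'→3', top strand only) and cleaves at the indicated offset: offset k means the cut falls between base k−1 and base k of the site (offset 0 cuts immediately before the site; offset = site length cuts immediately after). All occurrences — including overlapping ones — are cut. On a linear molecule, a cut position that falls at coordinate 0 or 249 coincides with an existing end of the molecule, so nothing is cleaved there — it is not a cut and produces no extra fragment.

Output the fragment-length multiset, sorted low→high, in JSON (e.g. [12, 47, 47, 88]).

Per-enzyme occurrences:
  UxaIX AGGG/4: at [50, 62, 132, 156, 180, 198] ⇒ [54, 66, 136, 160, 184, 202]
  BxoIII ATCCCA/6: at [24, 31, 42, 96, 123, 139] ⇒ [30, 37, 48, 102, 129, 145]
  WciII AATCGCC/3: at [4, 16, 173, 189, 215, 225, 234] ⇒ [7, 19, 176, 192, 218, 228, 237]
  SqiI CACAAGT/0: at [69, 85, 103, 116, 206] ⇒ [69, 85, 103, 116, 206]

Pooled cuts: [7, 19, 30, 37, 48, 54, 66, 69, 85, 102, 103, 116, 129, 136, 145, 160, 176, 184, 192, 202, 206, 218, 228, 237]

Fragments:
  [0,7): 7 bp
  [7,19): 12 bp
  [19,30): 11 bp
  [30,37): 7 bp
  [37,48): 11 bp
  [48,54): 6 bp
  [54,66): 12 bp
  [66,69): 3 bp
  [69,85): 16 bp
  [85,102): 17 bp
  [102,103): 1 bp
  [103,116): 13 bp
  [116,129): 13 bp
  [129,136): 7 bp
  [136,145): 9 bp
  [145,160): 15 bp
  [160,176): 16 bp
  [176,184): 8 bp
  [184,192): 8 bp
  [192,202): 10 bp
  [202,206): 4 bp
  [206,218): 12 bp
  [218,228): 10 bp
  [228,237): 9 bp
  [237,249): 12 bp

[1,3,4,6,7,7,7,8,8,9,9,10,10,11,11,12,12,12,12,13,13,15,16,16,17]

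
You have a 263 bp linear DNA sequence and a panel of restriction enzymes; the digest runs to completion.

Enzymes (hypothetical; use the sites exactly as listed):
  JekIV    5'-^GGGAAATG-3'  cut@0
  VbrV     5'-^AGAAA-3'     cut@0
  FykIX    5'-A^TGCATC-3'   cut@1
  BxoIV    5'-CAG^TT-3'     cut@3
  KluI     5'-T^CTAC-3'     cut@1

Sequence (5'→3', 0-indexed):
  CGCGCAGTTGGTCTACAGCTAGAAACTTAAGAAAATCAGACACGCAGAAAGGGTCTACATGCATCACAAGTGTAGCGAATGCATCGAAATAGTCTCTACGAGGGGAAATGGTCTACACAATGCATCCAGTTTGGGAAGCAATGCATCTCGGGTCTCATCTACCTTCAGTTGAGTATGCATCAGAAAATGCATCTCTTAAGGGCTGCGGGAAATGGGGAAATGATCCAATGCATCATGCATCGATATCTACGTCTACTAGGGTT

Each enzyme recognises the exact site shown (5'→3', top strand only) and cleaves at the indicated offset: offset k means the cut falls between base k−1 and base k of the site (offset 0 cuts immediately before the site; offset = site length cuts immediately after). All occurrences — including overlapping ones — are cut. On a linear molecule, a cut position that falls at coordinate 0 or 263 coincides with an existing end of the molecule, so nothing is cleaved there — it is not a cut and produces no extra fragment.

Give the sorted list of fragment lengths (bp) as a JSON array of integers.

[5,5,6,6,6,7,7,7,7,8,8,8,9,9,9,10,10,11,11,12,14,16,16,17,19,20]

Site scan:
  JekIV GGGAAATG/0: at [102, 206, 214] ⇒ [102, 206, 214]
  VbrV AGAAA/0: at [20, 29, 45, 181] ⇒ [20, 29, 45, 181]
  FykIX ATGCATC/1: at [58, 78, 119, 140, 174, 186, 227, 234] ⇒ [59, 79, 120, 141, 175, 187, 228, 235]
  BxoIV CAGTT/3: at [4, 126, 165] ⇒ [7, 129, 168]
  KluI TCTAC/1: at [11, 53, 94, 111, 157, 245, 251] ⇒ [12, 54, 95, 112, 158, 246, 252]

Pooled cuts: [7, 12, 20, 29, 45, 54, 59, 79, 95, 102, 112, 120, 129, 141, 158, 168, 175, 181, 187, 206, 214, 228, 235, 246, 252]

Fragment lengths:
  [0,7): 7 bp
  [7,12): 5 bp
  [12,20): 8 bp
  [20,29): 9 bp
  [29,45): 16 bp
  [45,54): 9 bp
  [54,59): 5 bp
  [59,79): 20 bp
  [79,95): 16 bp
  [95,102): 7 bp
  [102,112): 10 bp
  [112,120): 8 bp
  [120,129): 9 bp
  [129,141): 12 bp
  [141,158): 17 bp
  [158,168): 10 bp
  [168,175): 7 bp
  [175,181): 6 bp
  [181,187): 6 bp
  [187,206): 19 bp
  [206,214): 8 bp
  [214,228): 14 bp
  [228,235): 7 bp
  [235,246): 11 bp
  [246,252): 6 bp
  [252,263): 11 bp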